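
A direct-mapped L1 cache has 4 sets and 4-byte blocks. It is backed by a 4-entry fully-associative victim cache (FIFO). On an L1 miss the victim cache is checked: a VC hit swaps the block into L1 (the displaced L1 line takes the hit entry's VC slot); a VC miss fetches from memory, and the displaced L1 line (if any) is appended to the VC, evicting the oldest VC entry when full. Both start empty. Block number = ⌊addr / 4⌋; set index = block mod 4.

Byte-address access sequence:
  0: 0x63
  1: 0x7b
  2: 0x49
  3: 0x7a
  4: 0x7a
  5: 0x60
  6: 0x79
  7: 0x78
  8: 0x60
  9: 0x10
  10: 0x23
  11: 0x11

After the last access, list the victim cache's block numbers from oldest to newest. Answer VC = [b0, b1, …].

VC = [18, 24, 8]

#0 0x63→b24/s0 MISS; vc=[]
#1 0x7b→b30/s2 MISS; vc=[]
#2 0x49→b18/s2 MISS; vc=[30]
#3 0x7a→b30/s2 VC-HIT; vc=[18]
#4 0x7a→b30/s2 L1-HIT; vc=[18]
#5 0x60→b24/s0 L1-HIT; vc=[18]
#6 0x79→b30/s2 L1-HIT; vc=[18]
#7 0x78→b30/s2 L1-HIT; vc=[18]
#8 0x60→b24/s0 L1-HIT; vc=[18]
#9 0x10→b4/s0 MISS; vc=[18,24]
#10 0x23→b8/s0 MISS; vc=[18,24,4]
#11 0x11→b4/s0 VC-HIT; vc=[18,24,8]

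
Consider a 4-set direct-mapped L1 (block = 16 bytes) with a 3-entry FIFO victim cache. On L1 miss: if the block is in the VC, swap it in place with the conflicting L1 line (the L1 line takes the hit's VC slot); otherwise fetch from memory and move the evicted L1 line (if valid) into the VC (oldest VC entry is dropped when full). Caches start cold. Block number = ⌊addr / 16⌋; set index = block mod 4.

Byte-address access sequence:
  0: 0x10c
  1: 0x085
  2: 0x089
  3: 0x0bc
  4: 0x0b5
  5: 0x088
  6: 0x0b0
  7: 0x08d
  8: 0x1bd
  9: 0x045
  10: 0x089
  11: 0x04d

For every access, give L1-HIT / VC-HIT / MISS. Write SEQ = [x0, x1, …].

0: 0x10c (blk 16, set 0) → MISS  vc=[]
1: 0x85 (blk 8, set 0) → MISS  vc=[16]
2: 0x89 (blk 8, set 0) → L1-HIT  vc=[16]
3: 0xbc (blk 11, set 3) → MISS  vc=[16]
4: 0xb5 (blk 11, set 3) → L1-HIT  vc=[16]
5: 0x88 (blk 8, set 0) → L1-HIT  vc=[16]
6: 0xb0 (blk 11, set 3) → L1-HIT  vc=[16]
7: 0x8d (blk 8, set 0) → L1-HIT  vc=[16]
8: 0x1bd (blk 27, set 3) → MISS  vc=[16, 11]
9: 0x45 (blk 4, set 0) → MISS  vc=[16, 11, 8]
10: 0x89 (blk 8, set 0) → VC-HIT  vc=[16, 11, 4]
11: 0x4d (blk 4, set 0) → VC-HIT  vc=[16, 11, 8]

SEQ = [MISS, MISS, L1-HIT, MISS, L1-HIT, L1-HIT, L1-HIT, L1-HIT, MISS, MISS, VC-HIT, VC-HIT]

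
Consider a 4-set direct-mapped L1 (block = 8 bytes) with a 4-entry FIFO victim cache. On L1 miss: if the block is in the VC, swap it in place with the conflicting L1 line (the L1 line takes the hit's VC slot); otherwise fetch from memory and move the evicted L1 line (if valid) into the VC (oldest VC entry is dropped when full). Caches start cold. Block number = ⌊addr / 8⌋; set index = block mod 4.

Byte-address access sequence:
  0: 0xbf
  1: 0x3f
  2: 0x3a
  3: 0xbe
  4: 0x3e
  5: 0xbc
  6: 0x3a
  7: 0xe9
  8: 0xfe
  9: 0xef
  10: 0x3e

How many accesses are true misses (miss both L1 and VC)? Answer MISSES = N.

0: 0xbf (blk 23, set 3) → MISS  vc=[]
1: 0x3f (blk 7, set 3) → MISS  vc=[23]
2: 0x3a (blk 7, set 3) → L1-HIT  vc=[23]
3: 0xbe (blk 23, set 3) → VC-HIT  vc=[7]
4: 0x3e (blk 7, set 3) → VC-HIT  vc=[23]
5: 0xbc (blk 23, set 3) → VC-HIT  vc=[7]
6: 0x3a (blk 7, set 3) → VC-HIT  vc=[23]
7: 0xe9 (blk 29, set 1) → MISS  vc=[23]
8: 0xfe (blk 31, set 3) → MISS  vc=[23, 7]
9: 0xef (blk 29, set 1) → L1-HIT  vc=[23, 7]
10: 0x3e (blk 7, set 3) → VC-HIT  vc=[23, 31]

MISSES = 4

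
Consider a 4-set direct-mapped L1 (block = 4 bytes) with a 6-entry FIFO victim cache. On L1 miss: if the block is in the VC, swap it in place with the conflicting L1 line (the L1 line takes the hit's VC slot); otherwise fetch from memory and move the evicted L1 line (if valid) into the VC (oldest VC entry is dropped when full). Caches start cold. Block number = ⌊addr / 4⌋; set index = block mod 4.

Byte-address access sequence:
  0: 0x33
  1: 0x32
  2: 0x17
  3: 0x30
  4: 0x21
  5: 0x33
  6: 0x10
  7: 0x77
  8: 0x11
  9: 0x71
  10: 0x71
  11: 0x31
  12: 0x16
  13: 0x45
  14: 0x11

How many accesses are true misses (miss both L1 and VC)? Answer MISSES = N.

#0 0x33→b12/s0 MISS; vc=[]
#1 0x32→b12/s0 L1-HIT; vc=[]
#2 0x17→b5/s1 MISS; vc=[]
#3 0x30→b12/s0 L1-HIT; vc=[]
#4 0x21→b8/s0 MISS; vc=[12]
#5 0x33→b12/s0 VC-HIT; vc=[8]
#6 0x10→b4/s0 MISS; vc=[8,12]
#7 0x77→b29/s1 MISS; vc=[8,12,5]
#8 0x11→b4/s0 L1-HIT; vc=[8,12,5]
#9 0x71→b28/s0 MISS; vc=[8,12,5,4]
#10 0x71→b28/s0 L1-HIT; vc=[8,12,5,4]
#11 0x31→b12/s0 VC-HIT; vc=[8,28,5,4]
#12 0x16→b5/s1 VC-HIT; vc=[8,28,29,4]
#13 0x45→b17/s1 MISS; vc=[8,28,29,4,5]
#14 0x11→b4/s0 VC-HIT; vc=[8,28,29,12,5]

MISSES = 7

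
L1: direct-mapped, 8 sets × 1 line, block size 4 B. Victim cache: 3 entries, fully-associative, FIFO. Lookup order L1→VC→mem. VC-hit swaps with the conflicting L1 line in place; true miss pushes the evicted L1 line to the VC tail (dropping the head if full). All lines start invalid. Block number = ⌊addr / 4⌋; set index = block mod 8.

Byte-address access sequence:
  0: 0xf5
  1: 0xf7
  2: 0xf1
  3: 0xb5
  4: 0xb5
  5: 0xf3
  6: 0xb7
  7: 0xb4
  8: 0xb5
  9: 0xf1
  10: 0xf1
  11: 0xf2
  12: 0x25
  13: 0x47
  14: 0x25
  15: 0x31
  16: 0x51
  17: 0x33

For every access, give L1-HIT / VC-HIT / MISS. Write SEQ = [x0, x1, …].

0: 0xf5 (blk 61, set 5) → MISS  vc=[]
1: 0xf7 (blk 61, set 5) → L1-HIT  vc=[]
2: 0xf1 (blk 60, set 4) → MISS  vc=[]
3: 0xb5 (blk 45, set 5) → MISS  vc=[61]
4: 0xb5 (blk 45, set 5) → L1-HIT  vc=[61]
5: 0xf3 (blk 60, set 4) → L1-HIT  vc=[61]
6: 0xb7 (blk 45, set 5) → L1-HIT  vc=[61]
7: 0xb4 (blk 45, set 5) → L1-HIT  vc=[61]
8: 0xb5 (blk 45, set 5) → L1-HIT  vc=[61]
9: 0xf1 (blk 60, set 4) → L1-HIT  vc=[61]
10: 0xf1 (blk 60, set 4) → L1-HIT  vc=[61]
11: 0xf2 (blk 60, set 4) → L1-HIT  vc=[61]
12: 0x25 (blk 9, set 1) → MISS  vc=[61]
13: 0x47 (blk 17, set 1) → MISS  vc=[61, 9]
14: 0x25 (blk 9, set 1) → VC-HIT  vc=[61, 17]
15: 0x31 (blk 12, set 4) → MISS  vc=[61, 17, 60]
16: 0x51 (blk 20, set 4) → MISS  vc=[17, 60, 12]
17: 0x33 (blk 12, set 4) → VC-HIT  vc=[17, 60, 20]

SEQ = [MISS, L1-HIT, MISS, MISS, L1-HIT, L1-HIT, L1-HIT, L1-HIT, L1-HIT, L1-HIT, L1-HIT, L1-HIT, MISS, MISS, VC-HIT, MISS, MISS, VC-HIT]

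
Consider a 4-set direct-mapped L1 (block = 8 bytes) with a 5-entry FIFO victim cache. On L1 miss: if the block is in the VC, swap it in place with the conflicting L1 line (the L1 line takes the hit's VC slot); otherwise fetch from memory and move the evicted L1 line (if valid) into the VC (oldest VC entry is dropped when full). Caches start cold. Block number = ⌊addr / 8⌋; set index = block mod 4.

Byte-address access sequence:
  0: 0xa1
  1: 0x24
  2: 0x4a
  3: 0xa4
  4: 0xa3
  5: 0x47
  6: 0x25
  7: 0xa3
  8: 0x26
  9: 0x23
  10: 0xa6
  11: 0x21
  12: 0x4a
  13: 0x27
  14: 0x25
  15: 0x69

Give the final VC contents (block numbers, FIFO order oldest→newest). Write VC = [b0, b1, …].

  [0] addr=0xa1 blk=20 s=0: MISS | VC []
  [1] addr=0x24 blk=4 s=0: MISS | VC [20]
  [2] addr=0x4a blk=9 s=1: MISS | VC [20]
  [3] addr=0xa4 blk=20 s=0: VC-HIT | VC [4]
  [4] addr=0xa3 blk=20 s=0: L1-HIT | VC [4]
  [5] addr=0x47 blk=8 s=0: MISS | VC [4, 20]
  [6] addr=0x25 blk=4 s=0: VC-HIT | VC [8, 20]
  [7] addr=0xa3 blk=20 s=0: VC-HIT | VC [8, 4]
  [8] addr=0x26 blk=4 s=0: VC-HIT | VC [8, 20]
  [9] addr=0x23 blk=4 s=0: L1-HIT | VC [8, 20]
  [10] addr=0xa6 blk=20 s=0: VC-HIT | VC [8, 4]
  [11] addr=0x21 blk=4 s=0: VC-HIT | VC [8, 20]
  [12] addr=0x4a blk=9 s=1: L1-HIT | VC [8, 20]
  [13] addr=0x27 blk=4 s=0: L1-HIT | VC [8, 20]
  [14] addr=0x25 blk=4 s=0: L1-HIT | VC [8, 20]
  [15] addr=0x69 blk=13 s=1: MISS | VC [8, 20, 9]

VC = [8, 20, 9]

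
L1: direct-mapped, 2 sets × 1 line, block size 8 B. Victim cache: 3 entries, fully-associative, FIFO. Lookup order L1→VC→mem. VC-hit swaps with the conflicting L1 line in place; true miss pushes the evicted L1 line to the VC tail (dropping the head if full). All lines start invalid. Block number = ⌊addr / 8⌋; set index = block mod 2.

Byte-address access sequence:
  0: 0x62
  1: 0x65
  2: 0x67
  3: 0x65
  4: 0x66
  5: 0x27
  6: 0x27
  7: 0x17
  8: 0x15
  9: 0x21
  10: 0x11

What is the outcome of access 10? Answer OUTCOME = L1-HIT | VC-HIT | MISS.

OUTCOME = VC-HIT

  [0] addr=0x62 blk=12 s=0: MISS | VC []
  [1] addr=0x65 blk=12 s=0: L1-HIT | VC []
  [2] addr=0x67 blk=12 s=0: L1-HIT | VC []
  [3] addr=0x65 blk=12 s=0: L1-HIT | VC []
  [4] addr=0x66 blk=12 s=0: L1-HIT | VC []
  [5] addr=0x27 blk=4 s=0: MISS | VC [12]
  [6] addr=0x27 blk=4 s=0: L1-HIT | VC [12]
  [7] addr=0x17 blk=2 s=0: MISS | VC [12, 4]
  [8] addr=0x15 blk=2 s=0: L1-HIT | VC [12, 4]
  [9] addr=0x21 blk=4 s=0: VC-HIT | VC [12, 2]
  [10] addr=0x11 blk=2 s=0: VC-HIT | VC [12, 4]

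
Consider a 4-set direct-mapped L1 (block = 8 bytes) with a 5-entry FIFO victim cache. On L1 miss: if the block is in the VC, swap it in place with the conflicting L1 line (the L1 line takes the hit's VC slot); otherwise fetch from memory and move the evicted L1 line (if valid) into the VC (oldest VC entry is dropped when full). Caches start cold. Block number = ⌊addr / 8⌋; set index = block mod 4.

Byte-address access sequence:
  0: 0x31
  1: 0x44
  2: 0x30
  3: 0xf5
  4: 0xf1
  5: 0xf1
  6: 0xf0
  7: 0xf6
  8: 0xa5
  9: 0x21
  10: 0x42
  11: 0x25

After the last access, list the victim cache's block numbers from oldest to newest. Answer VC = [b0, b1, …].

  [0] addr=0x31 blk=6 s=2: MISS | VC []
  [1] addr=0x44 blk=8 s=0: MISS | VC []
  [2] addr=0x30 blk=6 s=2: L1-HIT | VC []
  [3] addr=0xf5 blk=30 s=2: MISS | VC [6]
  [4] addr=0xf1 blk=30 s=2: L1-HIT | VC [6]
  [5] addr=0xf1 blk=30 s=2: L1-HIT | VC [6]
  [6] addr=0xf0 blk=30 s=2: L1-HIT | VC [6]
  [7] addr=0xf6 blk=30 s=2: L1-HIT | VC [6]
  [8] addr=0xa5 blk=20 s=0: MISS | VC [6, 8]
  [9] addr=0x21 blk=4 s=0: MISS | VC [6, 8, 20]
  [10] addr=0x42 blk=8 s=0: VC-HIT | VC [6, 4, 20]
  [11] addr=0x25 blk=4 s=0: VC-HIT | VC [6, 8, 20]

VC = [6, 8, 20]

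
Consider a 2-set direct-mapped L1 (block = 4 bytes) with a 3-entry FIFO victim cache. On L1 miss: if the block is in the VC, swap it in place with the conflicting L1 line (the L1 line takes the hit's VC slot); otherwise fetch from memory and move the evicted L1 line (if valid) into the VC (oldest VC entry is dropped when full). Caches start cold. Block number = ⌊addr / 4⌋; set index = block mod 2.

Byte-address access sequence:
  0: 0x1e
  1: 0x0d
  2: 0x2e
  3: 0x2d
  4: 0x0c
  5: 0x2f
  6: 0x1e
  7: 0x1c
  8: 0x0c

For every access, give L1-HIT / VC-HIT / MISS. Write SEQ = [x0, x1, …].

SEQ = [MISS, MISS, MISS, L1-HIT, VC-HIT, VC-HIT, VC-HIT, L1-HIT, VC-HIT]

#0 0x1e→b7/s1 MISS; vc=[]
#1 0xd→b3/s1 MISS; vc=[7]
#2 0x2e→b11/s1 MISS; vc=[7,3]
#3 0x2d→b11/s1 L1-HIT; vc=[7,3]
#4 0xc→b3/s1 VC-HIT; vc=[7,11]
#5 0x2f→b11/s1 VC-HIT; vc=[7,3]
#6 0x1e→b7/s1 VC-HIT; vc=[11,3]
#7 0x1c→b7/s1 L1-HIT; vc=[11,3]
#8 0xc→b3/s1 VC-HIT; vc=[11,7]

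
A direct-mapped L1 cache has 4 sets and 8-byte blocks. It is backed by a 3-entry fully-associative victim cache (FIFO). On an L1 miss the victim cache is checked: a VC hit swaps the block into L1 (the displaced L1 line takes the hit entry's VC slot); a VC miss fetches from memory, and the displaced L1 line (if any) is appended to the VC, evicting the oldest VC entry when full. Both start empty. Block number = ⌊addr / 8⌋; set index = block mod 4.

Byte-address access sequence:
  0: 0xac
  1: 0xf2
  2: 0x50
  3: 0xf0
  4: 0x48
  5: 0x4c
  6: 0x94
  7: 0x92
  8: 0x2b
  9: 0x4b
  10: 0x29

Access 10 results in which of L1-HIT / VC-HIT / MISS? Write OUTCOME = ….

OUTCOME = VC-HIT

  [0] addr=0xac blk=21 s=1: MISS | VC []
  [1] addr=0xf2 blk=30 s=2: MISS | VC []
  [2] addr=0x50 blk=10 s=2: MISS | VC [30]
  [3] addr=0xf0 blk=30 s=2: VC-HIT | VC [10]
  [4] addr=0x48 blk=9 s=1: MISS | VC [10, 21]
  [5] addr=0x4c blk=9 s=1: L1-HIT | VC [10, 21]
  [6] addr=0x94 blk=18 s=2: MISS | VC [10, 21, 30]
  [7] addr=0x92 blk=18 s=2: L1-HIT | VC [10, 21, 30]
  [8] addr=0x2b blk=5 s=1: MISS | VC [21, 30, 9]
  [9] addr=0x4b blk=9 s=1: VC-HIT | VC [21, 30, 5]
  [10] addr=0x29 blk=5 s=1: VC-HIT | VC [21, 30, 9]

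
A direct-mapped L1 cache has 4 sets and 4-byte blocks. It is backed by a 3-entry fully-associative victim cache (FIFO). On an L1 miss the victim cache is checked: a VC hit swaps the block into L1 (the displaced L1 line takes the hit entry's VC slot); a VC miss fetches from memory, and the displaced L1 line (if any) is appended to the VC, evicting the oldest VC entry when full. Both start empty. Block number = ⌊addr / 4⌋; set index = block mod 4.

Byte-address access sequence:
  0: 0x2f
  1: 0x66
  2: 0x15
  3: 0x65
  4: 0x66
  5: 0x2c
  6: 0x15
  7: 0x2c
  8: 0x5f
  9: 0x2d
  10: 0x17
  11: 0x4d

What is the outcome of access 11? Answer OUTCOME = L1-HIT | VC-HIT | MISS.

#0 0x2f→b11/s3 MISS; vc=[]
#1 0x66→b25/s1 MISS; vc=[]
#2 0x15→b5/s1 MISS; vc=[25]
#3 0x65→b25/s1 VC-HIT; vc=[5]
#4 0x66→b25/s1 L1-HIT; vc=[5]
#5 0x2c→b11/s3 L1-HIT; vc=[5]
#6 0x15→b5/s1 VC-HIT; vc=[25]
#7 0x2c→b11/s3 L1-HIT; vc=[25]
#8 0x5f→b23/s3 MISS; vc=[25,11]
#9 0x2d→b11/s3 VC-HIT; vc=[25,23]
#10 0x17→b5/s1 L1-HIT; vc=[25,23]
#11 0x4d→b19/s3 MISS; vc=[25,23,11]

OUTCOME = MISS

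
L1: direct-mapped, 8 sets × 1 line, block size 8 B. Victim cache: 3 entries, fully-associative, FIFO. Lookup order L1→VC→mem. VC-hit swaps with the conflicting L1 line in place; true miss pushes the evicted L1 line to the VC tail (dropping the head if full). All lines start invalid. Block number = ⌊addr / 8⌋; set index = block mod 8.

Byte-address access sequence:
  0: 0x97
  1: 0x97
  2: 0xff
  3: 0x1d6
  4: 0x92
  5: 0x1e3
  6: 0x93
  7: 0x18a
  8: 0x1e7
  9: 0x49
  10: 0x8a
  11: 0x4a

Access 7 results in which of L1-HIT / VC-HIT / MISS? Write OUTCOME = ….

OUTCOME = MISS

  [0] addr=0x97 blk=18 s=2: MISS | VC []
  [1] addr=0x97 blk=18 s=2: L1-HIT | VC []
  [2] addr=0xff blk=31 s=7: MISS | VC []
  [3] addr=0x1d6 blk=58 s=2: MISS | VC [18]
  [4] addr=0x92 blk=18 s=2: VC-HIT | VC [58]
  [5] addr=0x1e3 blk=60 s=4: MISS | VC [58]
  [6] addr=0x93 blk=18 s=2: L1-HIT | VC [58]
  [7] addr=0x18a blk=49 s=1: MISS | VC [58]
  [8] addr=0x1e7 blk=60 s=4: L1-HIT | VC [58]
  [9] addr=0x49 blk=9 s=1: MISS | VC [58, 49]
  [10] addr=0x8a blk=17 s=1: MISS | VC [58, 49, 9]
  [11] addr=0x4a blk=9 s=1: VC-HIT | VC [58, 49, 17]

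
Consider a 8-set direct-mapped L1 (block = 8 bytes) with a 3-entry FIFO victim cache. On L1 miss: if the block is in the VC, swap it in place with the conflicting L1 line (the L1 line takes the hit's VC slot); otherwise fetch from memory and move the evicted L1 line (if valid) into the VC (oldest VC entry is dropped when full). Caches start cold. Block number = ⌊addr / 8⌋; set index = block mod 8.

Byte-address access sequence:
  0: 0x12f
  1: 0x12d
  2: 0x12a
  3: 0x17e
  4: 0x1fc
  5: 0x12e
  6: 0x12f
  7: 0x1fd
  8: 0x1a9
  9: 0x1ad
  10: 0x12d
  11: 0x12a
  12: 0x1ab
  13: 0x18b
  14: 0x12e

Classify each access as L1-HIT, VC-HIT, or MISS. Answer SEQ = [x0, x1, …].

SEQ = [MISS, L1-HIT, L1-HIT, MISS, MISS, L1-HIT, L1-HIT, L1-HIT, MISS, L1-HIT, VC-HIT, L1-HIT, VC-HIT, MISS, VC-HIT]

  [0] addr=0x12f blk=37 s=5: MISS | VC []
  [1] addr=0x12d blk=37 s=5: L1-HIT | VC []
  [2] addr=0x12a blk=37 s=5: L1-HIT | VC []
  [3] addr=0x17e blk=47 s=7: MISS | VC []
  [4] addr=0x1fc blk=63 s=7: MISS | VC [47]
  [5] addr=0x12e blk=37 s=5: L1-HIT | VC [47]
  [6] addr=0x12f blk=37 s=5: L1-HIT | VC [47]
  [7] addr=0x1fd blk=63 s=7: L1-HIT | VC [47]
  [8] addr=0x1a9 blk=53 s=5: MISS | VC [47, 37]
  [9] addr=0x1ad blk=53 s=5: L1-HIT | VC [47, 37]
  [10] addr=0x12d blk=37 s=5: VC-HIT | VC [47, 53]
  [11] addr=0x12a blk=37 s=5: L1-HIT | VC [47, 53]
  [12] addr=0x1ab blk=53 s=5: VC-HIT | VC [47, 37]
  [13] addr=0x18b blk=49 s=1: MISS | VC [47, 37]
  [14] addr=0x12e blk=37 s=5: VC-HIT | VC [47, 53]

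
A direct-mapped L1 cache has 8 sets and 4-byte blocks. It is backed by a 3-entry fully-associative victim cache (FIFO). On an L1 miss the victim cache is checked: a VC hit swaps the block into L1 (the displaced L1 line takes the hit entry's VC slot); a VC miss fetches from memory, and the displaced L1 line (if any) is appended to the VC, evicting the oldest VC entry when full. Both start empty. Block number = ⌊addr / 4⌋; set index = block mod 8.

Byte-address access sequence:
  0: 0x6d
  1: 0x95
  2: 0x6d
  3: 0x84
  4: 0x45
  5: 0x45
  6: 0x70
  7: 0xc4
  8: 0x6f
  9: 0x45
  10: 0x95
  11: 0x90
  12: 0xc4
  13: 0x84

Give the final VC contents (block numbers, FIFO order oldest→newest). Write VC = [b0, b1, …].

  [0] addr=0x6d blk=27 s=3: MISS | VC []
  [1] addr=0x95 blk=37 s=5: MISS | VC []
  [2] addr=0x6d blk=27 s=3: L1-HIT | VC []
  [3] addr=0x84 blk=33 s=1: MISS | VC []
  [4] addr=0x45 blk=17 s=1: MISS | VC [33]
  [5] addr=0x45 blk=17 s=1: L1-HIT | VC [33]
  [6] addr=0x70 blk=28 s=4: MISS | VC [33]
  [7] addr=0xc4 blk=49 s=1: MISS | VC [33, 17]
  [8] addr=0x6f blk=27 s=3: L1-HIT | VC [33, 17]
  [9] addr=0x45 blk=17 s=1: VC-HIT | VC [33, 49]
  [10] addr=0x95 blk=37 s=5: L1-HIT | VC [33, 49]
  [11] addr=0x90 blk=36 s=4: MISS | VC [33, 49, 28]
  [12] addr=0xc4 blk=49 s=1: VC-HIT | VC [33, 17, 28]
  [13] addr=0x84 blk=33 s=1: VC-HIT | VC [49, 17, 28]

VC = [49, 17, 28]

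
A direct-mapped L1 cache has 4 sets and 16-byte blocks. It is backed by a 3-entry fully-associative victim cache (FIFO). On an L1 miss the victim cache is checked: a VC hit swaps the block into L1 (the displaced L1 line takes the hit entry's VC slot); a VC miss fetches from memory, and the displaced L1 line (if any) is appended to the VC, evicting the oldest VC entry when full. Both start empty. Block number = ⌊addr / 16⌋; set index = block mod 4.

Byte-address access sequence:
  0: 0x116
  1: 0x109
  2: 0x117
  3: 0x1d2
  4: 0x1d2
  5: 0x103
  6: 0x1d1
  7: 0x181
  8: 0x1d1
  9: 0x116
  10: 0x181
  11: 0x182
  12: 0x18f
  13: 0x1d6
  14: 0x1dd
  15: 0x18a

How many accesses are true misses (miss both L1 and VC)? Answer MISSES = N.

#0 0x116→b17/s1 MISS; vc=[]
#1 0x109→b16/s0 MISS; vc=[]
#2 0x117→b17/s1 L1-HIT; vc=[]
#3 0x1d2→b29/s1 MISS; vc=[17]
#4 0x1d2→b29/s1 L1-HIT; vc=[17]
#5 0x103→b16/s0 L1-HIT; vc=[17]
#6 0x1d1→b29/s1 L1-HIT; vc=[17]
#7 0x181→b24/s0 MISS; vc=[17,16]
#8 0x1d1→b29/s1 L1-HIT; vc=[17,16]
#9 0x116→b17/s1 VC-HIT; vc=[29,16]
#10 0x181→b24/s0 L1-HIT; vc=[29,16]
#11 0x182→b24/s0 L1-HIT; vc=[29,16]
#12 0x18f→b24/s0 L1-HIT; vc=[29,16]
#13 0x1d6→b29/s1 VC-HIT; vc=[17,16]
#14 0x1dd→b29/s1 L1-HIT; vc=[17,16]
#15 0x18a→b24/s0 L1-HIT; vc=[17,16]

MISSES = 4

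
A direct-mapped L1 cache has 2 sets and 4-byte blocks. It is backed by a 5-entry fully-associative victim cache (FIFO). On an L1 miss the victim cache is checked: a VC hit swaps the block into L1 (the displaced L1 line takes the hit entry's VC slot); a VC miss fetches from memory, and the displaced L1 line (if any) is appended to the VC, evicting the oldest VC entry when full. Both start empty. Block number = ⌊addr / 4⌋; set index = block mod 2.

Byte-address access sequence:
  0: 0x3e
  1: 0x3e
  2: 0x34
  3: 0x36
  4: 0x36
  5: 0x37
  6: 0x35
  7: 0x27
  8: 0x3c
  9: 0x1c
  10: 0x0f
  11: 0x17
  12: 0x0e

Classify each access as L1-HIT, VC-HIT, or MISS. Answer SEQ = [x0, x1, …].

0: 0x3e (blk 15, set 1) → MISS  vc=[]
1: 0x3e (blk 15, set 1) → L1-HIT  vc=[]
2: 0x34 (blk 13, set 1) → MISS  vc=[15]
3: 0x36 (blk 13, set 1) → L1-HIT  vc=[15]
4: 0x36 (blk 13, set 1) → L1-HIT  vc=[15]
5: 0x37 (blk 13, set 1) → L1-HIT  vc=[15]
6: 0x35 (blk 13, set 1) → L1-HIT  vc=[15]
7: 0x27 (blk 9, set 1) → MISS  vc=[15, 13]
8: 0x3c (blk 15, set 1) → VC-HIT  vc=[9, 13]
9: 0x1c (blk 7, set 1) → MISS  vc=[9, 13, 15]
10: 0xf (blk 3, set 1) → MISS  vc=[9, 13, 15, 7]
11: 0x17 (blk 5, set 1) → MISS  vc=[9, 13, 15, 7, 3]
12: 0xe (blk 3, set 1) → VC-HIT  vc=[9, 13, 15, 7, 5]

SEQ = [MISS, L1-HIT, MISS, L1-HIT, L1-HIT, L1-HIT, L1-HIT, MISS, VC-HIT, MISS, MISS, MISS, VC-HIT]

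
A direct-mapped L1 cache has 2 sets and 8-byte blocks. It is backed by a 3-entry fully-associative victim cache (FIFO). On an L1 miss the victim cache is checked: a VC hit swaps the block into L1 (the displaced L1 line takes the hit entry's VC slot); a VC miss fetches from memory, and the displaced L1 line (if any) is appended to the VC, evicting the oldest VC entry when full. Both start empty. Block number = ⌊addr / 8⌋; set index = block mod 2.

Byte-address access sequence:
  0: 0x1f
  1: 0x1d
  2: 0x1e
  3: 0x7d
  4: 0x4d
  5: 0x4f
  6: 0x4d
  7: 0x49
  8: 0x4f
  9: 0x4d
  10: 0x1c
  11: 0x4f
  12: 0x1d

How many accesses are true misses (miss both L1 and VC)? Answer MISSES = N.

#0 0x1f→b3/s1 MISS; vc=[]
#1 0x1d→b3/s1 L1-HIT; vc=[]
#2 0x1e→b3/s1 L1-HIT; vc=[]
#3 0x7d→b15/s1 MISS; vc=[3]
#4 0x4d→b9/s1 MISS; vc=[3,15]
#5 0x4f→b9/s1 L1-HIT; vc=[3,15]
#6 0x4d→b9/s1 L1-HIT; vc=[3,15]
#7 0x49→b9/s1 L1-HIT; vc=[3,15]
#8 0x4f→b9/s1 L1-HIT; vc=[3,15]
#9 0x4d→b9/s1 L1-HIT; vc=[3,15]
#10 0x1c→b3/s1 VC-HIT; vc=[9,15]
#11 0x4f→b9/s1 VC-HIT; vc=[3,15]
#12 0x1d→b3/s1 VC-HIT; vc=[9,15]

MISSES = 3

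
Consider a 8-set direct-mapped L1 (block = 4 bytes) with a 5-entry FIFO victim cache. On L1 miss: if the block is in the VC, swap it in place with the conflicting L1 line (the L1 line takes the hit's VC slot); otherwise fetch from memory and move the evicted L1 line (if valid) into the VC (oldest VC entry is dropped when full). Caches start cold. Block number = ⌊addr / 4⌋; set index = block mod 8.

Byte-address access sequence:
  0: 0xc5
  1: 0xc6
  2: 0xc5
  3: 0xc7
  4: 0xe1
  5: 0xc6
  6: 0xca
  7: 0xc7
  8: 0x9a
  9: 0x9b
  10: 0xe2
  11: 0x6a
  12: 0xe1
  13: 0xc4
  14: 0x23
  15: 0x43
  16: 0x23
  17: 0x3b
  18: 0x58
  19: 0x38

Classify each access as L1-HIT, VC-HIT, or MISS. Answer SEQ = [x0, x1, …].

0: 0xc5 (blk 49, set 1) → MISS  vc=[]
1: 0xc6 (blk 49, set 1) → L1-HIT  vc=[]
2: 0xc5 (blk 49, set 1) → L1-HIT  vc=[]
3: 0xc7 (blk 49, set 1) → L1-HIT  vc=[]
4: 0xe1 (blk 56, set 0) → MISS  vc=[]
5: 0xc6 (blk 49, set 1) → L1-HIT  vc=[]
6: 0xca (blk 50, set 2) → MISS  vc=[]
7: 0xc7 (blk 49, set 1) → L1-HIT  vc=[]
8: 0x9a (blk 38, set 6) → MISS  vc=[]
9: 0x9b (blk 38, set 6) → L1-HIT  vc=[]
10: 0xe2 (blk 56, set 0) → L1-HIT  vc=[]
11: 0x6a (blk 26, set 2) → MISS  vc=[50]
12: 0xe1 (blk 56, set 0) → L1-HIT  vc=[50]
13: 0xc4 (blk 49, set 1) → L1-HIT  vc=[50]
14: 0x23 (blk 8, set 0) → MISS  vc=[50, 56]
15: 0x43 (blk 16, set 0) → MISS  vc=[50, 56, 8]
16: 0x23 (blk 8, set 0) → VC-HIT  vc=[50, 56, 16]
17: 0x3b (blk 14, set 6) → MISS  vc=[50, 56, 16, 38]
18: 0x58 (blk 22, set 6) → MISS  vc=[50, 56, 16, 38, 14]
19: 0x38 (blk 14, set 6) → VC-HIT  vc=[50, 56, 16, 38, 22]

SEQ = [MISS, L1-HIT, L1-HIT, L1-HIT, MISS, L1-HIT, MISS, L1-HIT, MISS, L1-HIT, L1-HIT, MISS, L1-HIT, L1-HIT, MISS, MISS, VC-HIT, MISS, MISS, VC-HIT]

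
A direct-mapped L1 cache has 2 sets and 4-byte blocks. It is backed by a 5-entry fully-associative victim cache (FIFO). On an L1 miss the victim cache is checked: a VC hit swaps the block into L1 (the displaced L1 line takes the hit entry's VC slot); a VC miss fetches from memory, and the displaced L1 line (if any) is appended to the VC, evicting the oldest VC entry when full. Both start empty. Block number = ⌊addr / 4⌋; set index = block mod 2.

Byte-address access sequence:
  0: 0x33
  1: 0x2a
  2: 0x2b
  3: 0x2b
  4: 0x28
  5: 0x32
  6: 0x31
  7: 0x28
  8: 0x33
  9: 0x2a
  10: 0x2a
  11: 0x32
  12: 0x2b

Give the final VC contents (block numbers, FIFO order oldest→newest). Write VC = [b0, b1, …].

VC = [12]

  [0] addr=0x33 blk=12 s=0: MISS | VC []
  [1] addr=0x2a blk=10 s=0: MISS | VC [12]
  [2] addr=0x2b blk=10 s=0: L1-HIT | VC [12]
  [3] addr=0x2b blk=10 s=0: L1-HIT | VC [12]
  [4] addr=0x28 blk=10 s=0: L1-HIT | VC [12]
  [5] addr=0x32 blk=12 s=0: VC-HIT | VC [10]
  [6] addr=0x31 blk=12 s=0: L1-HIT | VC [10]
  [7] addr=0x28 blk=10 s=0: VC-HIT | VC [12]
  [8] addr=0x33 blk=12 s=0: VC-HIT | VC [10]
  [9] addr=0x2a blk=10 s=0: VC-HIT | VC [12]
  [10] addr=0x2a blk=10 s=0: L1-HIT | VC [12]
  [11] addr=0x32 blk=12 s=0: VC-HIT | VC [10]
  [12] addr=0x2b blk=10 s=0: VC-HIT | VC [12]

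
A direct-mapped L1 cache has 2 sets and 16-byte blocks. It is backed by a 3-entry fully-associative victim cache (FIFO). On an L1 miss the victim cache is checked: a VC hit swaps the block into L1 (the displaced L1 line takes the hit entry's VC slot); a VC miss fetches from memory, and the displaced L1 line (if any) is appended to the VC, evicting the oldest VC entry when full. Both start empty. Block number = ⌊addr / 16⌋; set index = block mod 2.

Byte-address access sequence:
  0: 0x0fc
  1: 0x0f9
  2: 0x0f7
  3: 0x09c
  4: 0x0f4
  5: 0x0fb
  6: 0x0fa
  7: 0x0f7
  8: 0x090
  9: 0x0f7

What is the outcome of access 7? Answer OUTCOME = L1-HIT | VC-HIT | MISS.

  [0] addr=0xfc blk=15 s=1: MISS | VC []
  [1] addr=0xf9 blk=15 s=1: L1-HIT | VC []
  [2] addr=0xf7 blk=15 s=1: L1-HIT | VC []
  [3] addr=0x9c blk=9 s=1: MISS | VC [15]
  [4] addr=0xf4 blk=15 s=1: VC-HIT | VC [9]
  [5] addr=0xfb blk=15 s=1: L1-HIT | VC [9]
  [6] addr=0xfa blk=15 s=1: L1-HIT | VC [9]
  [7] addr=0xf7 blk=15 s=1: L1-HIT | VC [9]
  [8] addr=0x90 blk=9 s=1: VC-HIT | VC [15]
  [9] addr=0xf7 blk=15 s=1: VC-HIT | VC [9]

OUTCOME = L1-HIT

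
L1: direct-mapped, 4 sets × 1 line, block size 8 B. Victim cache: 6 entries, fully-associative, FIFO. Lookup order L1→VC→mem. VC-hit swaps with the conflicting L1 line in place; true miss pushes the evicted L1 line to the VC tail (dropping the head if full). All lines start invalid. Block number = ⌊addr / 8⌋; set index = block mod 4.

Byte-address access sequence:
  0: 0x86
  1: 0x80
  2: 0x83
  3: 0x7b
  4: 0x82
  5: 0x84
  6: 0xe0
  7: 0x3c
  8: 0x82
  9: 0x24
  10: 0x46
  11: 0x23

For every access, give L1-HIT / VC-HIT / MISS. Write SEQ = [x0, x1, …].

  [0] addr=0x86 blk=16 s=0: MISS | VC []
  [1] addr=0x80 blk=16 s=0: L1-HIT | VC []
  [2] addr=0x83 blk=16 s=0: L1-HIT | VC []
  [3] addr=0x7b blk=15 s=3: MISS | VC []
  [4] addr=0x82 blk=16 s=0: L1-HIT | VC []
  [5] addr=0x84 blk=16 s=0: L1-HIT | VC []
  [6] addr=0xe0 blk=28 s=0: MISS | VC [16]
  [7] addr=0x3c blk=7 s=3: MISS | VC [16, 15]
  [8] addr=0x82 blk=16 s=0: VC-HIT | VC [28, 15]
  [9] addr=0x24 blk=4 s=0: MISS | VC [28, 15, 16]
  [10] addr=0x46 blk=8 s=0: MISS | VC [28, 15, 16, 4]
  [11] addr=0x23 blk=4 s=0: VC-HIT | VC [28, 15, 16, 8]

SEQ = [MISS, L1-HIT, L1-HIT, MISS, L1-HIT, L1-HIT, MISS, MISS, VC-HIT, MISS, MISS, VC-HIT]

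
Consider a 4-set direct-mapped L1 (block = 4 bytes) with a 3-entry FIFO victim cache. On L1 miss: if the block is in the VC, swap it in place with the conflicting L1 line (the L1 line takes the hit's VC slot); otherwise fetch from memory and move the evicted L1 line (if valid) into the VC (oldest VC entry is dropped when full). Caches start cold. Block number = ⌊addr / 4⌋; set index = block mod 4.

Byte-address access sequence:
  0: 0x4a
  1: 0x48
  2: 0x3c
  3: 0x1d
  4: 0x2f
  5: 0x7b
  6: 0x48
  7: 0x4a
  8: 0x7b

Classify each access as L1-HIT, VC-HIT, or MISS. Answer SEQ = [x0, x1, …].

0: 0x4a (blk 18, set 2) → MISS  vc=[]
1: 0x48 (blk 18, set 2) → L1-HIT  vc=[]
2: 0x3c (blk 15, set 3) → MISS  vc=[]
3: 0x1d (blk 7, set 3) → MISS  vc=[15]
4: 0x2f (blk 11, set 3) → MISS  vc=[15, 7]
5: 0x7b (blk 30, set 2) → MISS  vc=[15, 7, 18]
6: 0x48 (blk 18, set 2) → VC-HIT  vc=[15, 7, 30]
7: 0x4a (blk 18, set 2) → L1-HIT  vc=[15, 7, 30]
8: 0x7b (blk 30, set 2) → VC-HIT  vc=[15, 7, 18]

SEQ = [MISS, L1-HIT, MISS, MISS, MISS, MISS, VC-HIT, L1-HIT, VC-HIT]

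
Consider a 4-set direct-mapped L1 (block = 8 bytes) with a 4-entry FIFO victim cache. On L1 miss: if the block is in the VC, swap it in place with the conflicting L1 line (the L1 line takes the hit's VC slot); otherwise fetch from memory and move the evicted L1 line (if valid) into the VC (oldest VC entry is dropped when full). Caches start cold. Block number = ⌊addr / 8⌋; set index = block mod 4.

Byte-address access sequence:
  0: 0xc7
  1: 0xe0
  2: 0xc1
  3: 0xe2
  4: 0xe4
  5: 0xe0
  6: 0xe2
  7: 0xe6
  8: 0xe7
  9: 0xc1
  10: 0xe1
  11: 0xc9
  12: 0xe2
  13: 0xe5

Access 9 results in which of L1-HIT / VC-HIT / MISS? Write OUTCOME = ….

OUTCOME = VC-HIT

0: 0xc7 (blk 24, set 0) → MISS  vc=[]
1: 0xe0 (blk 28, set 0) → MISS  vc=[24]
2: 0xc1 (blk 24, set 0) → VC-HIT  vc=[28]
3: 0xe2 (blk 28, set 0) → VC-HIT  vc=[24]
4: 0xe4 (blk 28, set 0) → L1-HIT  vc=[24]
5: 0xe0 (blk 28, set 0) → L1-HIT  vc=[24]
6: 0xe2 (blk 28, set 0) → L1-HIT  vc=[24]
7: 0xe6 (blk 28, set 0) → L1-HIT  vc=[24]
8: 0xe7 (blk 28, set 0) → L1-HIT  vc=[24]
9: 0xc1 (blk 24, set 0) → VC-HIT  vc=[28]
10: 0xe1 (blk 28, set 0) → VC-HIT  vc=[24]
11: 0xc9 (blk 25, set 1) → MISS  vc=[24]
12: 0xe2 (blk 28, set 0) → L1-HIT  vc=[24]
13: 0xe5 (blk 28, set 0) → L1-HIT  vc=[24]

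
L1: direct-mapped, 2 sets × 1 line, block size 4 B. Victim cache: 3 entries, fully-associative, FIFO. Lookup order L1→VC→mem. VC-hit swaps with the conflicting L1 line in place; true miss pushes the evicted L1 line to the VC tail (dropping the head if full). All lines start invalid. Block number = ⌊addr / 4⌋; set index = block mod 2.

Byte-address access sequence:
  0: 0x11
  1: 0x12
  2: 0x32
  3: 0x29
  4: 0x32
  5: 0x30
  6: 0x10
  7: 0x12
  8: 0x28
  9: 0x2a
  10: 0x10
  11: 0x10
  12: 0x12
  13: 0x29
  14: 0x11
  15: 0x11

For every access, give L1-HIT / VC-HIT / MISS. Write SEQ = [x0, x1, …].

SEQ = [MISS, L1-HIT, MISS, MISS, VC-HIT, L1-HIT, VC-HIT, L1-HIT, VC-HIT, L1-HIT, VC-HIT, L1-HIT, L1-HIT, VC-HIT, VC-HIT, L1-HIT]

#0 0x11→b4/s0 MISS; vc=[]
#1 0x12→b4/s0 L1-HIT; vc=[]
#2 0x32→b12/s0 MISS; vc=[4]
#3 0x29→b10/s0 MISS; vc=[4,12]
#4 0x32→b12/s0 VC-HIT; vc=[4,10]
#5 0x30→b12/s0 L1-HIT; vc=[4,10]
#6 0x10→b4/s0 VC-HIT; vc=[12,10]
#7 0x12→b4/s0 L1-HIT; vc=[12,10]
#8 0x28→b10/s0 VC-HIT; vc=[12,4]
#9 0x2a→b10/s0 L1-HIT; vc=[12,4]
#10 0x10→b4/s0 VC-HIT; vc=[12,10]
#11 0x10→b4/s0 L1-HIT; vc=[12,10]
#12 0x12→b4/s0 L1-HIT; vc=[12,10]
#13 0x29→b10/s0 VC-HIT; vc=[12,4]
#14 0x11→b4/s0 VC-HIT; vc=[12,10]
#15 0x11→b4/s0 L1-HIT; vc=[12,10]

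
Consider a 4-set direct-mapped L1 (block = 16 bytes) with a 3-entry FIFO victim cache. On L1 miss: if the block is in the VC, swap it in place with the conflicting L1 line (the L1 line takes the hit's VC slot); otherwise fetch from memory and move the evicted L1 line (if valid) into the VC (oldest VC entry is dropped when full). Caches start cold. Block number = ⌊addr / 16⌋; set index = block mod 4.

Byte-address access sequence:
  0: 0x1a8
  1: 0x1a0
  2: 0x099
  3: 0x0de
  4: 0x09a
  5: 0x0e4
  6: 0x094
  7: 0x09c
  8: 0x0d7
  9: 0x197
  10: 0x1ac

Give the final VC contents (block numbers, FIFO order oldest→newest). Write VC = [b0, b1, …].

VC = [9, 14, 13]

#0 0x1a8→b26/s2 MISS; vc=[]
#1 0x1a0→b26/s2 L1-HIT; vc=[]
#2 0x99→b9/s1 MISS; vc=[]
#3 0xde→b13/s1 MISS; vc=[9]
#4 0x9a→b9/s1 VC-HIT; vc=[13]
#5 0xe4→b14/s2 MISS; vc=[13,26]
#6 0x94→b9/s1 L1-HIT; vc=[13,26]
#7 0x9c→b9/s1 L1-HIT; vc=[13,26]
#8 0xd7→b13/s1 VC-HIT; vc=[9,26]
#9 0x197→b25/s1 MISS; vc=[9,26,13]
#10 0x1ac→b26/s2 VC-HIT; vc=[9,14,13]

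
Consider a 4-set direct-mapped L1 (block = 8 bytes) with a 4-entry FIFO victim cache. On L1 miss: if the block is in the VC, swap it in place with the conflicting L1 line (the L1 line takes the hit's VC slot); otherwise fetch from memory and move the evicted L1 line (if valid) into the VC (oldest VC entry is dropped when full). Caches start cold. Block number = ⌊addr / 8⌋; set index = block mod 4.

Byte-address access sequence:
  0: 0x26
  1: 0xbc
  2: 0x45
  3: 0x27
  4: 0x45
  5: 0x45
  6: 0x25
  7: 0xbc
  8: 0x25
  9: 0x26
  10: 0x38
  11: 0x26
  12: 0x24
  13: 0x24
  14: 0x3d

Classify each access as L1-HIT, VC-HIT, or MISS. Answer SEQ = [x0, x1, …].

#0 0x26→b4/s0 MISS; vc=[]
#1 0xbc→b23/s3 MISS; vc=[]
#2 0x45→b8/s0 MISS; vc=[4]
#3 0x27→b4/s0 VC-HIT; vc=[8]
#4 0x45→b8/s0 VC-HIT; vc=[4]
#5 0x45→b8/s0 L1-HIT; vc=[4]
#6 0x25→b4/s0 VC-HIT; vc=[8]
#7 0xbc→b23/s3 L1-HIT; vc=[8]
#8 0x25→b4/s0 L1-HIT; vc=[8]
#9 0x26→b4/s0 L1-HIT; vc=[8]
#10 0x38→b7/s3 MISS; vc=[8,23]
#11 0x26→b4/s0 L1-HIT; vc=[8,23]
#12 0x24→b4/s0 L1-HIT; vc=[8,23]
#13 0x24→b4/s0 L1-HIT; vc=[8,23]
#14 0x3d→b7/s3 L1-HIT; vc=[8,23]

SEQ = [MISS, MISS, MISS, VC-HIT, VC-HIT, L1-HIT, VC-HIT, L1-HIT, L1-HIT, L1-HIT, MISS, L1-HIT, L1-HIT, L1-HIT, L1-HIT]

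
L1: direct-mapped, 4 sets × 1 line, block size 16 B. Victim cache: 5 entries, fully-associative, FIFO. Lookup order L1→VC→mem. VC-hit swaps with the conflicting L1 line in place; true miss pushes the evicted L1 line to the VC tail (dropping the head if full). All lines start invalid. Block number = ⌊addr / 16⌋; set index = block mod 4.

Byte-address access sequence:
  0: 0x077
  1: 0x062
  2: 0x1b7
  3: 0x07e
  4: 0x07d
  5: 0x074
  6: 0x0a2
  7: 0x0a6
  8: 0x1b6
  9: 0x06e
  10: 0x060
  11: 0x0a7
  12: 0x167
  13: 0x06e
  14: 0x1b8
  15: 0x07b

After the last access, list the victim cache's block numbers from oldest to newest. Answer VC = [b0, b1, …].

  [0] addr=0x77 blk=7 s=3: MISS | VC []
  [1] addr=0x62 blk=6 s=2: MISS | VC []
  [2] addr=0x1b7 blk=27 s=3: MISS | VC [7]
  [3] addr=0x7e blk=7 s=3: VC-HIT | VC [27]
  [4] addr=0x7d blk=7 s=3: L1-HIT | VC [27]
  [5] addr=0x74 blk=7 s=3: L1-HIT | VC [27]
  [6] addr=0xa2 blk=10 s=2: MISS | VC [27, 6]
  [7] addr=0xa6 blk=10 s=2: L1-HIT | VC [27, 6]
  [8] addr=0x1b6 blk=27 s=3: VC-HIT | VC [7, 6]
  [9] addr=0x6e blk=6 s=2: VC-HIT | VC [7, 10]
  [10] addr=0x60 blk=6 s=2: L1-HIT | VC [7, 10]
  [11] addr=0xa7 blk=10 s=2: VC-HIT | VC [7, 6]
  [12] addr=0x167 blk=22 s=2: MISS | VC [7, 6, 10]
  [13] addr=0x6e blk=6 s=2: VC-HIT | VC [7, 22, 10]
  [14] addr=0x1b8 blk=27 s=3: L1-HIT | VC [7, 22, 10]
  [15] addr=0x7b blk=7 s=3: VC-HIT | VC [27, 22, 10]

VC = [27, 22, 10]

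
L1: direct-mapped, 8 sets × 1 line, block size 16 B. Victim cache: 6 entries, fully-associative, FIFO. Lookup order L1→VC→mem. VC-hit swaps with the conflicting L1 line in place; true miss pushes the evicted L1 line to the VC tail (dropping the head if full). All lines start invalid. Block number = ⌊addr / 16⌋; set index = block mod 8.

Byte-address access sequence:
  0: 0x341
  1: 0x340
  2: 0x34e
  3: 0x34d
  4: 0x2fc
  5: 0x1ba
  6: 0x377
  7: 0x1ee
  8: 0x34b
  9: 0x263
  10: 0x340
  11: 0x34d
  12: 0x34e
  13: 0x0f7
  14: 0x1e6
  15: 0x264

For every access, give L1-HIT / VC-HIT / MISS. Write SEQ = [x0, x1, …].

SEQ = [MISS, L1-HIT, L1-HIT, L1-HIT, MISS, MISS, MISS, MISS, L1-HIT, MISS, L1-HIT, L1-HIT, L1-HIT, MISS, VC-HIT, VC-HIT]

  [0] addr=0x341 blk=52 s=4: MISS | VC []
  [1] addr=0x340 blk=52 s=4: L1-HIT | VC []
  [2] addr=0x34e blk=52 s=4: L1-HIT | VC []
  [3] addr=0x34d blk=52 s=4: L1-HIT | VC []
  [4] addr=0x2fc blk=47 s=7: MISS | VC []
  [5] addr=0x1ba blk=27 s=3: MISS | VC []
  [6] addr=0x377 blk=55 s=7: MISS | VC [47]
  [7] addr=0x1ee blk=30 s=6: MISS | VC [47]
  [8] addr=0x34b blk=52 s=4: L1-HIT | VC [47]
  [9] addr=0x263 blk=38 s=6: MISS | VC [47, 30]
  [10] addr=0x340 blk=52 s=4: L1-HIT | VC [47, 30]
  [11] addr=0x34d blk=52 s=4: L1-HIT | VC [47, 30]
  [12] addr=0x34e blk=52 s=4: L1-HIT | VC [47, 30]
  [13] addr=0xf7 blk=15 s=7: MISS | VC [47, 30, 55]
  [14] addr=0x1e6 blk=30 s=6: VC-HIT | VC [47, 38, 55]
  [15] addr=0x264 blk=38 s=6: VC-HIT | VC [47, 30, 55]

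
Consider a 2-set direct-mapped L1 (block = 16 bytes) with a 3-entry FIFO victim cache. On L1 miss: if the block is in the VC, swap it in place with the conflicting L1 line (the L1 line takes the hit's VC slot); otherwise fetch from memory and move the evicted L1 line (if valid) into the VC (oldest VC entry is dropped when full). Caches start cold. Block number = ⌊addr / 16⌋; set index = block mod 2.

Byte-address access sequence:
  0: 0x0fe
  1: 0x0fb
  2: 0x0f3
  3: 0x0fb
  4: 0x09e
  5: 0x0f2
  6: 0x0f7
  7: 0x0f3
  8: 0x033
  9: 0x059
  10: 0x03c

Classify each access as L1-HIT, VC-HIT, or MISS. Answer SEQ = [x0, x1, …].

0: 0xfe (blk 15, set 1) → MISS  vc=[]
1: 0xfb (blk 15, set 1) → L1-HIT  vc=[]
2: 0xf3 (blk 15, set 1) → L1-HIT  vc=[]
3: 0xfb (blk 15, set 1) → L1-HIT  vc=[]
4: 0x9e (blk 9, set 1) → MISS  vc=[15]
5: 0xf2 (blk 15, set 1) → VC-HIT  vc=[9]
6: 0xf7 (blk 15, set 1) → L1-HIT  vc=[9]
7: 0xf3 (blk 15, set 1) → L1-HIT  vc=[9]
8: 0x33 (blk 3, set 1) → MISS  vc=[9, 15]
9: 0x59 (blk 5, set 1) → MISS  vc=[9, 15, 3]
10: 0x3c (blk 3, set 1) → VC-HIT  vc=[9, 15, 5]

SEQ = [MISS, L1-HIT, L1-HIT, L1-HIT, MISS, VC-HIT, L1-HIT, L1-HIT, MISS, MISS, VC-HIT]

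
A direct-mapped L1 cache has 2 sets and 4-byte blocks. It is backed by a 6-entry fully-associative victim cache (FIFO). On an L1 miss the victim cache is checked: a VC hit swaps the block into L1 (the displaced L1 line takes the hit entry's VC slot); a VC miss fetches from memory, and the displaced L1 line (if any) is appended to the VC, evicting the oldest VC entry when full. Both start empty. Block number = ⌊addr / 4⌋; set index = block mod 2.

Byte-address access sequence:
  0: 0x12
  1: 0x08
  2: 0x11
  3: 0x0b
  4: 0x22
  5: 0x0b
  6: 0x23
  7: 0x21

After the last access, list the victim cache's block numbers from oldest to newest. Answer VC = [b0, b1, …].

VC = [4, 2]

0: 0x12 (blk 4, set 0) → MISS  vc=[]
1: 0x8 (blk 2, set 0) → MISS  vc=[4]
2: 0x11 (blk 4, set 0) → VC-HIT  vc=[2]
3: 0xb (blk 2, set 0) → VC-HIT  vc=[4]
4: 0x22 (blk 8, set 0) → MISS  vc=[4, 2]
5: 0xb (blk 2, set 0) → VC-HIT  vc=[4, 8]
6: 0x23 (blk 8, set 0) → VC-HIT  vc=[4, 2]
7: 0x21 (blk 8, set 0) → L1-HIT  vc=[4, 2]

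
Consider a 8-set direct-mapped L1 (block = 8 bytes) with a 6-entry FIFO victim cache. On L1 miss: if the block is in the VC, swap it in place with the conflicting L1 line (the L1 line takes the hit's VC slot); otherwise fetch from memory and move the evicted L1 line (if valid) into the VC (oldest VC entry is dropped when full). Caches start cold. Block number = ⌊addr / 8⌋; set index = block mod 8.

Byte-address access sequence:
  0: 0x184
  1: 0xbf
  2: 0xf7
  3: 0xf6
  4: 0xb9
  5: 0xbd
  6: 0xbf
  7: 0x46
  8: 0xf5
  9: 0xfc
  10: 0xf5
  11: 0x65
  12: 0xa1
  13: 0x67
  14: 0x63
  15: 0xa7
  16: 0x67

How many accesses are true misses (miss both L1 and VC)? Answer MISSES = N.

#0 0x184→b48/s0 MISS; vc=[]
#1 0xbf→b23/s7 MISS; vc=[]
#2 0xf7→b30/s6 MISS; vc=[]
#3 0xf6→b30/s6 L1-HIT; vc=[]
#4 0xb9→b23/s7 L1-HIT; vc=[]
#5 0xbd→b23/s7 L1-HIT; vc=[]
#6 0xbf→b23/s7 L1-HIT; vc=[]
#7 0x46→b8/s0 MISS; vc=[48]
#8 0xf5→b30/s6 L1-HIT; vc=[48]
#9 0xfc→b31/s7 MISS; vc=[48,23]
#10 0xf5→b30/s6 L1-HIT; vc=[48,23]
#11 0x65→b12/s4 MISS; vc=[48,23]
#12 0xa1→b20/s4 MISS; vc=[48,23,12]
#13 0x67→b12/s4 VC-HIT; vc=[48,23,20]
#14 0x63→b12/s4 L1-HIT; vc=[48,23,20]
#15 0xa7→b20/s4 VC-HIT; vc=[48,23,12]
#16 0x67→b12/s4 VC-HIT; vc=[48,23,20]

MISSES = 7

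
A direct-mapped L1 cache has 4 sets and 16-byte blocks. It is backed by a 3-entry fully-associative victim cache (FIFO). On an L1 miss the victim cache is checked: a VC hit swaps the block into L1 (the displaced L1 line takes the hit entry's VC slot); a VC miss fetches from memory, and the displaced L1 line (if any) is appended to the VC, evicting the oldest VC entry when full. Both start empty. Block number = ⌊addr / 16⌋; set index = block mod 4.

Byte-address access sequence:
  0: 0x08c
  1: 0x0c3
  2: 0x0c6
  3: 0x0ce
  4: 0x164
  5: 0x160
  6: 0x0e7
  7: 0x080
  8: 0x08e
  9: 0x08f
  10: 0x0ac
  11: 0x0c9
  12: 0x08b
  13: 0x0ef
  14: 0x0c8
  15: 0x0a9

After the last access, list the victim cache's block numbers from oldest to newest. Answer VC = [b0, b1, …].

0: 0x8c (blk 8, set 0) → MISS  vc=[]
1: 0xc3 (blk 12, set 0) → MISS  vc=[8]
2: 0xc6 (blk 12, set 0) → L1-HIT  vc=[8]
3: 0xce (blk 12, set 0) → L1-HIT  vc=[8]
4: 0x164 (blk 22, set 2) → MISS  vc=[8]
5: 0x160 (blk 22, set 2) → L1-HIT  vc=[8]
6: 0xe7 (blk 14, set 2) → MISS  vc=[8, 22]
7: 0x80 (blk 8, set 0) → VC-HIT  vc=[12, 22]
8: 0x8e (blk 8, set 0) → L1-HIT  vc=[12, 22]
9: 0x8f (blk 8, set 0) → L1-HIT  vc=[12, 22]
10: 0xac (blk 10, set 2) → MISS  vc=[12, 22, 14]
11: 0xc9 (blk 12, set 0) → VC-HIT  vc=[8, 22, 14]
12: 0x8b (blk 8, set 0) → VC-HIT  vc=[12, 22, 14]
13: 0xef (blk 14, set 2) → VC-HIT  vc=[12, 22, 10]
14: 0xc8 (blk 12, set 0) → VC-HIT  vc=[8, 22, 10]
15: 0xa9 (blk 10, set 2) → VC-HIT  vc=[8, 22, 14]

VC = [8, 22, 14]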